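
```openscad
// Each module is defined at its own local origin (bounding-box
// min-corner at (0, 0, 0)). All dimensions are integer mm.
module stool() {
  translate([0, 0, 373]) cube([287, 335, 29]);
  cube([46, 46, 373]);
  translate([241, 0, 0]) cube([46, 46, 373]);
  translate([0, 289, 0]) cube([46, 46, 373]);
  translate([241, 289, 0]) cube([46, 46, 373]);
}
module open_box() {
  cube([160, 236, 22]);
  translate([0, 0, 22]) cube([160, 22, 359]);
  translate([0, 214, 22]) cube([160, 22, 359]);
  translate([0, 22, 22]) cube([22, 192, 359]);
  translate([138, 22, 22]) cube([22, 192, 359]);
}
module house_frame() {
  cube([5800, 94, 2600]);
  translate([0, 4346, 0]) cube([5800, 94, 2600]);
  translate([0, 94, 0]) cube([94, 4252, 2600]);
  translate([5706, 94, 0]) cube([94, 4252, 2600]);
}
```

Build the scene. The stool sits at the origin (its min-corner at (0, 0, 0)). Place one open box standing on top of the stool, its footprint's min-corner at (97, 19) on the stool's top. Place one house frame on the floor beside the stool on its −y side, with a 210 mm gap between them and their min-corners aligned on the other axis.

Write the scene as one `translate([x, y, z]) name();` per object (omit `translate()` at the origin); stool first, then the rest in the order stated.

stool();
translate([97, 19, 402]) open_box();
translate([0, -4650, 0]) house_frame();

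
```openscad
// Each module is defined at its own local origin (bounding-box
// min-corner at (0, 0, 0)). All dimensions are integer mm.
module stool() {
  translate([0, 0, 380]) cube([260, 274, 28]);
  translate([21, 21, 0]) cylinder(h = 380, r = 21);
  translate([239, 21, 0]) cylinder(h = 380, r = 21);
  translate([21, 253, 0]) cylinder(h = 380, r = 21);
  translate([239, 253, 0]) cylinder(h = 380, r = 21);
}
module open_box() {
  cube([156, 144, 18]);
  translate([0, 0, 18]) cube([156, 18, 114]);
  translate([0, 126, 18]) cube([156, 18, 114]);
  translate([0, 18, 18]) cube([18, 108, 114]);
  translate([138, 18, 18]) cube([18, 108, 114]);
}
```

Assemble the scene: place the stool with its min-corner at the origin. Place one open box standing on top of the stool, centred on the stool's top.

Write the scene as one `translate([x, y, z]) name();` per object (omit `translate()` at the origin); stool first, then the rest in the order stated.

stool();
translate([52, 65, 408]) open_box();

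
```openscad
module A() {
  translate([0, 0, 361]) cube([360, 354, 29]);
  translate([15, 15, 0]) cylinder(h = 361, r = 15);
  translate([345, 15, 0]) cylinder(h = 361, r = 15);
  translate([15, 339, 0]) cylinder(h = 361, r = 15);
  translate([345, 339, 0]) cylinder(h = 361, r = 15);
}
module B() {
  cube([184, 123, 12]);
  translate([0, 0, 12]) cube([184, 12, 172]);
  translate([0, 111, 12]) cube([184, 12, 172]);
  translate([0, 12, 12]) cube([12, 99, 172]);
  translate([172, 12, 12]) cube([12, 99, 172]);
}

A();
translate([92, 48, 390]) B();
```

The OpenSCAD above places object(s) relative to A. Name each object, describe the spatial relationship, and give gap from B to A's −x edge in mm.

The open box's min-x is at 92; the stool's min-x is 0; gap = 92 mm.

A is a stool. B is an open box. The open box is on top of the stool. The gap from the open box to the stool's −x edge is 92 mm.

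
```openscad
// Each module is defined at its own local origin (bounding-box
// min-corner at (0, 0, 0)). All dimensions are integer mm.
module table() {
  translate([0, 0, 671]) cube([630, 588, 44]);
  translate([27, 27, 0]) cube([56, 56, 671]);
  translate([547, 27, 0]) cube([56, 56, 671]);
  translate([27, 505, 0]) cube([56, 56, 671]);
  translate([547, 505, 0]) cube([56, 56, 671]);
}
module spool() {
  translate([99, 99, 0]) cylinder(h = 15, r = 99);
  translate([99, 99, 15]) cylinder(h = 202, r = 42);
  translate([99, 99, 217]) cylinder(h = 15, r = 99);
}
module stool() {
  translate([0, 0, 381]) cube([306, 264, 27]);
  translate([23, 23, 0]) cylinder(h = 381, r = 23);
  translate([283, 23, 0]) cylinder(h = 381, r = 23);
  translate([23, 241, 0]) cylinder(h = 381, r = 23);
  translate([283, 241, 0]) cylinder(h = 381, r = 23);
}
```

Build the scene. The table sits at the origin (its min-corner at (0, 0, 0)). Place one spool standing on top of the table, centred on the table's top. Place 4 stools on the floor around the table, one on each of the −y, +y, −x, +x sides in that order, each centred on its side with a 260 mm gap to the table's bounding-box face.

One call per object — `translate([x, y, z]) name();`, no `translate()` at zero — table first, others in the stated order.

table();
translate([216, 195, 715]) spool();
translate([162, -524, 0]) stool();
translate([162, 848, 0]) stool();
translate([-566, 162, 0]) stool();
translate([890, 162, 0]) stool();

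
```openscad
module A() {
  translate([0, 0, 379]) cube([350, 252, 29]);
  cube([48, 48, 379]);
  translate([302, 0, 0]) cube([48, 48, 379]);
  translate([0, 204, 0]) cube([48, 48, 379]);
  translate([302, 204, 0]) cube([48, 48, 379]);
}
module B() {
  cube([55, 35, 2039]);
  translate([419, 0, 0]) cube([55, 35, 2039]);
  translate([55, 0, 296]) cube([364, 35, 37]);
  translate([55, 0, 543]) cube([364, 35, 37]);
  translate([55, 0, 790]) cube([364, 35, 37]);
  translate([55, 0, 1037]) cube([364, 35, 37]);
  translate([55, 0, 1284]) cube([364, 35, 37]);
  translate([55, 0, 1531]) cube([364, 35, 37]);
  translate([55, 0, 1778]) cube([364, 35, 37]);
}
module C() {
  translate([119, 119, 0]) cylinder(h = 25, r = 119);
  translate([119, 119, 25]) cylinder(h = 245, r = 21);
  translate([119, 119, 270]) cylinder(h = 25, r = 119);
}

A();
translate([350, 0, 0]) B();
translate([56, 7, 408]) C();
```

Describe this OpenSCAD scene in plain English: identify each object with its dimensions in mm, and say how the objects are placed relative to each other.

A is a simple wooden stool: a rectangular seat 350 mm (x) by 252 mm (y), 29 mm thick, top face at z = 408 mm, on four square legs, each 48×48 mm in cross-section. The legs rest on z = 0, each flush with a corner of the seat.

B is a wooden ladder with two side rails of 55×35 mm section and 2039 mm height, set 474 mm apart overall. Between them run 7 rectangular rungs (35 mm deep, 37 mm thick), front faces flush with the rails' −y face. The bottom of the first rung is 296 mm above the floor and each subsequent rung is 247 mm higher than the one below.

C is a spool: two coaxial disc flanges of radius 119 mm and thickness 25 mm, joined by a core cylinder of radius 21 mm and height 245 mm. The lower flange rests on z = 0 and the three cylinders share a vertical axis.

The ladder is against the stool's +x side, with their −y faces flush. The spool is on top of the stool, centred.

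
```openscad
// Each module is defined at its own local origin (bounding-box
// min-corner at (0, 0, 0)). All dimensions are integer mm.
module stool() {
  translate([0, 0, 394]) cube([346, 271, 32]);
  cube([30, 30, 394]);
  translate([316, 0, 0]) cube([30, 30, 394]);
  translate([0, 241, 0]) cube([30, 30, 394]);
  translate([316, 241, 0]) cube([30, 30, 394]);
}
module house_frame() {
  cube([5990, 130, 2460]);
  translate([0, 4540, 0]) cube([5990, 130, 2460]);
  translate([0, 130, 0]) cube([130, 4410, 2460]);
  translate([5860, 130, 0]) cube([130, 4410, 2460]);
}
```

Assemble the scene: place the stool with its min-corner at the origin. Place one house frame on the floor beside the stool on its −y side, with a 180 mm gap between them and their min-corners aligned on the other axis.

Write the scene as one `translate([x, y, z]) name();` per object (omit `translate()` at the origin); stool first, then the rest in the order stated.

stool();
translate([0, -4850, 0]) house_frame();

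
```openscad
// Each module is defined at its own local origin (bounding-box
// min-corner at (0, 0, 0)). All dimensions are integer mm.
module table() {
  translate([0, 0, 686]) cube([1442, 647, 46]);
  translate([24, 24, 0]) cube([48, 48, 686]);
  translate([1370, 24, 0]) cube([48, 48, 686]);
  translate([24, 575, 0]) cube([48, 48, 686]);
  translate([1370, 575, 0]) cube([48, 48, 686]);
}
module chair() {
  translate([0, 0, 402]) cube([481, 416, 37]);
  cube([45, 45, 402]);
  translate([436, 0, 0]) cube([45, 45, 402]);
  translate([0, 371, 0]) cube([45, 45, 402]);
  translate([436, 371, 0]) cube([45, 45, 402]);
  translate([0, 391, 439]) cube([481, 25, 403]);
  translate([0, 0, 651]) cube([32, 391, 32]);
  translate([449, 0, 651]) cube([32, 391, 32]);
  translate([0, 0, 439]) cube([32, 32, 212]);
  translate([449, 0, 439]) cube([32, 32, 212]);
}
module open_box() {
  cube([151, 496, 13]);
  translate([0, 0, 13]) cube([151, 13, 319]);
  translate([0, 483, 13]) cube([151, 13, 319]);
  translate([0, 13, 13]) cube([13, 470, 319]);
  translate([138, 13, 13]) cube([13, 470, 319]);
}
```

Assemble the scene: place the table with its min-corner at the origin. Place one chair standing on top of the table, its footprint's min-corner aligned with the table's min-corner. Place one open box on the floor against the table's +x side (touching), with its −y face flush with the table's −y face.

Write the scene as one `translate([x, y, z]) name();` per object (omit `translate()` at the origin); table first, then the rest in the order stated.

table();
translate([0, 0, 732]) chair();
translate([1442, 0, 0]) open_box();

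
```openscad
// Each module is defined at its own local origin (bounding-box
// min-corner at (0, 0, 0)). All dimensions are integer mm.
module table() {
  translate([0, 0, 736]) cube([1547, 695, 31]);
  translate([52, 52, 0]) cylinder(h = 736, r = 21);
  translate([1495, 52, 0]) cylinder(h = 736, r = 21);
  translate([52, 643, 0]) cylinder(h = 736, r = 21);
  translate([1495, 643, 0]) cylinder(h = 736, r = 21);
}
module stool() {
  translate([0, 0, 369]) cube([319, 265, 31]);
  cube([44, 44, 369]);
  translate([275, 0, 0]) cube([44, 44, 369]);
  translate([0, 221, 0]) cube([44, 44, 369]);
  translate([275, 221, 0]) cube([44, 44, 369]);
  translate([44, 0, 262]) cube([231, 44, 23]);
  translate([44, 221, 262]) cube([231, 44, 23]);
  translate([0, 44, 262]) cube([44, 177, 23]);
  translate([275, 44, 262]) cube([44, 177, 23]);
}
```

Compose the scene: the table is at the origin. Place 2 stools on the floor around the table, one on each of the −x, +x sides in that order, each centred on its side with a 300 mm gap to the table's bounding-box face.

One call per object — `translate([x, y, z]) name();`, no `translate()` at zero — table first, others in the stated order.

table();
translate([-619, 215, 0]) stool();
translate([1847, 215, 0]) stool();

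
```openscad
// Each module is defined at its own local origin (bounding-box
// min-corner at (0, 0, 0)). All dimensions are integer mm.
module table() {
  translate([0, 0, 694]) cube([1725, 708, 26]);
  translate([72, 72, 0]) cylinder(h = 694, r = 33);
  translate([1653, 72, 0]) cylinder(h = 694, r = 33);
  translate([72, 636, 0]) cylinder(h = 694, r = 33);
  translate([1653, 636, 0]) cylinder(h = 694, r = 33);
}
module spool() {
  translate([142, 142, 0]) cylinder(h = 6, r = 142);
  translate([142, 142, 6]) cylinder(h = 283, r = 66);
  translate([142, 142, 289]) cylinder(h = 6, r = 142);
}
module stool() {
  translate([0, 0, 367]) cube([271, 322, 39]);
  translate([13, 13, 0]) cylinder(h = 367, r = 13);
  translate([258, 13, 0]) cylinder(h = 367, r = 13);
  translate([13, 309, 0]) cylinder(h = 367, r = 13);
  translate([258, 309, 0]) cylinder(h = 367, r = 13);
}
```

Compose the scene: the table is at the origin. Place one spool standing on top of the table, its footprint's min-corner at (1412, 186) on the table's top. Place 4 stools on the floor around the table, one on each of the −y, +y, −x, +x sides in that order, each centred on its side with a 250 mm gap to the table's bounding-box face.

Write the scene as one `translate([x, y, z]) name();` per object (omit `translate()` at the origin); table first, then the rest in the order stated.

table();
translate([1412, 186, 720]) spool();
translate([727, -572, 0]) stool();
translate([727, 958, 0]) stool();
translate([-521, 193, 0]) stool();
translate([1975, 193, 0]) stool();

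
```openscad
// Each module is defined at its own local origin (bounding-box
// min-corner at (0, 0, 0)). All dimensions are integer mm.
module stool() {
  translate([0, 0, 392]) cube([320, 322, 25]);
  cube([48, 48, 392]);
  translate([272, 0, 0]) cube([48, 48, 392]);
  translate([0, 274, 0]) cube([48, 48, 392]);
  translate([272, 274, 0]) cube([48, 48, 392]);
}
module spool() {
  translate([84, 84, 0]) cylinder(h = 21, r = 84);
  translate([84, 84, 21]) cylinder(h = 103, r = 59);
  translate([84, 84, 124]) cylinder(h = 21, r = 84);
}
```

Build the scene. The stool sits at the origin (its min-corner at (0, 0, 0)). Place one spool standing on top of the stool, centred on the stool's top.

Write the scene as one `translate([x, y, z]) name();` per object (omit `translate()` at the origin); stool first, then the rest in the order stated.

stool();
translate([76, 77, 417]) spool();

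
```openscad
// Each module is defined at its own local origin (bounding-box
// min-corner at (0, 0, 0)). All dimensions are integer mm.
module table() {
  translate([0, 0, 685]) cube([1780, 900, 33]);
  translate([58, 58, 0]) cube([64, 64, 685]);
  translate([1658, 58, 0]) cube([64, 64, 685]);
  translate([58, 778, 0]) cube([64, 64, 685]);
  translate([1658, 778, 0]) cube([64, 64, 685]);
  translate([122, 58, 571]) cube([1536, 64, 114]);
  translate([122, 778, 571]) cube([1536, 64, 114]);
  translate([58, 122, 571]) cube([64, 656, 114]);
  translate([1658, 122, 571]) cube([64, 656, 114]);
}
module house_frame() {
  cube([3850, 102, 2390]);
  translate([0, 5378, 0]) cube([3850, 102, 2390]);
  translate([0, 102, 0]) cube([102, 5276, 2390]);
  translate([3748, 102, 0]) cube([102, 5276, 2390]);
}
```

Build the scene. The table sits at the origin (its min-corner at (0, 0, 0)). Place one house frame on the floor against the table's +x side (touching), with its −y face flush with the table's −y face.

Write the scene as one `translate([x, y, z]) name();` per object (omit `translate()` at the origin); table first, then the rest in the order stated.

table();
translate([1780, 0, 0]) house_frame();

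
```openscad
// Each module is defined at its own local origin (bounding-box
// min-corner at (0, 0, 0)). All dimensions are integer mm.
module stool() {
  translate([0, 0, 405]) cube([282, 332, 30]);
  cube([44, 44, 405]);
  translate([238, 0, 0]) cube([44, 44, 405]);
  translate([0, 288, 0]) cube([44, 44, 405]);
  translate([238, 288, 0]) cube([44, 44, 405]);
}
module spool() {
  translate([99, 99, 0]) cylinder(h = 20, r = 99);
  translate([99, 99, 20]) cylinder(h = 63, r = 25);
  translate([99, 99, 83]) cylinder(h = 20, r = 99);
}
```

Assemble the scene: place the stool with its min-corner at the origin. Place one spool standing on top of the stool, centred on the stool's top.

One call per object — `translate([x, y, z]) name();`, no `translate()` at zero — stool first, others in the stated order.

stool();
translate([42, 67, 435]) spool();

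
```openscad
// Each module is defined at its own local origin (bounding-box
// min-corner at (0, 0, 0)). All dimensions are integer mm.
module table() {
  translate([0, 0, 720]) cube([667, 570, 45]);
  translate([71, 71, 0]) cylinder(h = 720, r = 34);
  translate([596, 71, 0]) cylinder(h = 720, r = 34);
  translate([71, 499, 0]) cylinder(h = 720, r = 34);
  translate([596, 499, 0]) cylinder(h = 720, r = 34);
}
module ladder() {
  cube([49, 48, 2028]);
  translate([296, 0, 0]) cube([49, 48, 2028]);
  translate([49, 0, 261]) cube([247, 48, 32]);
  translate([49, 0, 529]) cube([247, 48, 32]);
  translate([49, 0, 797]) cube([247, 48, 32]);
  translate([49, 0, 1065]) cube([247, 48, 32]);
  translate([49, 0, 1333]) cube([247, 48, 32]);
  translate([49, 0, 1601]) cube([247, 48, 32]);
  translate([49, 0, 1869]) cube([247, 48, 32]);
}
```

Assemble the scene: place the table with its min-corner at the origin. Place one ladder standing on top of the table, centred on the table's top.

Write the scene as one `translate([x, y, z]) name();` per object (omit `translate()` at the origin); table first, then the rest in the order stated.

table();
translate([161, 261, 765]) ladder();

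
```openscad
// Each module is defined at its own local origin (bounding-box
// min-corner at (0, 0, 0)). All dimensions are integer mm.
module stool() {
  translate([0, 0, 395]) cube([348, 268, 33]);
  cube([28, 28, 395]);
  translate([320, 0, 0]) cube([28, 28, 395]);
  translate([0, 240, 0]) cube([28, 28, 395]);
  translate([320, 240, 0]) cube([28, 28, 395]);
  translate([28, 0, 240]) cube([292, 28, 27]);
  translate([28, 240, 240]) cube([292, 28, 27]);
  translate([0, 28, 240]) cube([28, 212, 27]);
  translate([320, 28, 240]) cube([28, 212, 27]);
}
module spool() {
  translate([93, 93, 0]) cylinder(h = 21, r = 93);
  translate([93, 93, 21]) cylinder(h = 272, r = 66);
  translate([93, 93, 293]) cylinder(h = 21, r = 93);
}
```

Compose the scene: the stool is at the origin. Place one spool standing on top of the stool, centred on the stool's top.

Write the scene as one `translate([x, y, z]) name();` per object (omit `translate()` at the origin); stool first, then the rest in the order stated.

stool();
translate([81, 41, 428]) spool();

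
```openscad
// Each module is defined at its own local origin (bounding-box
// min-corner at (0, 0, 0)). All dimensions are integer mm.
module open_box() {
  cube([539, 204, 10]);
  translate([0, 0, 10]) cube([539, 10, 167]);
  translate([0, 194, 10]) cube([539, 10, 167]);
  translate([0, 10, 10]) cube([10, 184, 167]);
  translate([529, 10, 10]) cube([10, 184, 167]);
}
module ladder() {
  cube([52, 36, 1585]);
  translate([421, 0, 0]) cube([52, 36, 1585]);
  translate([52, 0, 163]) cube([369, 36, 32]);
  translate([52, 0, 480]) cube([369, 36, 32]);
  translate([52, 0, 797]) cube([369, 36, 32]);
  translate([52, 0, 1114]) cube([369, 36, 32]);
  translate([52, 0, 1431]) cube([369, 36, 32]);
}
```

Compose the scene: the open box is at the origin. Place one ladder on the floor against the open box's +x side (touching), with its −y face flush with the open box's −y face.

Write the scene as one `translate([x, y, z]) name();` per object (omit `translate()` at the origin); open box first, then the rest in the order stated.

open_box();
translate([539, 0, 0]) ladder();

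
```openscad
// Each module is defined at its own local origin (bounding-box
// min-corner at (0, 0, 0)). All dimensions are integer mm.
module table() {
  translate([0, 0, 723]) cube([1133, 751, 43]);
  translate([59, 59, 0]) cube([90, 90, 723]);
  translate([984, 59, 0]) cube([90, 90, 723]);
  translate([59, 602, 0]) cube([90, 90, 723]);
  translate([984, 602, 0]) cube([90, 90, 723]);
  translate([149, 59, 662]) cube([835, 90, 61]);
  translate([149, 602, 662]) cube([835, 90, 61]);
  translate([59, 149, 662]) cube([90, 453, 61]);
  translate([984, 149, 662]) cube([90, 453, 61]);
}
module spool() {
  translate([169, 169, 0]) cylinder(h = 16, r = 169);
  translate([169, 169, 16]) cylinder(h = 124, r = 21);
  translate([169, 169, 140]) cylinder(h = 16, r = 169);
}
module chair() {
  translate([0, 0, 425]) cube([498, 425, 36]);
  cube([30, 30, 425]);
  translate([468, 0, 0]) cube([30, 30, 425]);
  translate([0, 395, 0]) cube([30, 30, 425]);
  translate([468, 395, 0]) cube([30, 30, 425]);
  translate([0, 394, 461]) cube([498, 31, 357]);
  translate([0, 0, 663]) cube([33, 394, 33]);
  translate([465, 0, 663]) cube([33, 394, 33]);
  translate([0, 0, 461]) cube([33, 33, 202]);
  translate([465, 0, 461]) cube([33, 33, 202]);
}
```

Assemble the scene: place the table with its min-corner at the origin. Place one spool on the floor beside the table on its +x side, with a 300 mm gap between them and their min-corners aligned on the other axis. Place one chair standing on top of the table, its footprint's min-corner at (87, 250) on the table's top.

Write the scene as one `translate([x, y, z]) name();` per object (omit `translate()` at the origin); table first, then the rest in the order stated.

table();
translate([1433, 0, 0]) spool();
translate([87, 250, 766]) chair();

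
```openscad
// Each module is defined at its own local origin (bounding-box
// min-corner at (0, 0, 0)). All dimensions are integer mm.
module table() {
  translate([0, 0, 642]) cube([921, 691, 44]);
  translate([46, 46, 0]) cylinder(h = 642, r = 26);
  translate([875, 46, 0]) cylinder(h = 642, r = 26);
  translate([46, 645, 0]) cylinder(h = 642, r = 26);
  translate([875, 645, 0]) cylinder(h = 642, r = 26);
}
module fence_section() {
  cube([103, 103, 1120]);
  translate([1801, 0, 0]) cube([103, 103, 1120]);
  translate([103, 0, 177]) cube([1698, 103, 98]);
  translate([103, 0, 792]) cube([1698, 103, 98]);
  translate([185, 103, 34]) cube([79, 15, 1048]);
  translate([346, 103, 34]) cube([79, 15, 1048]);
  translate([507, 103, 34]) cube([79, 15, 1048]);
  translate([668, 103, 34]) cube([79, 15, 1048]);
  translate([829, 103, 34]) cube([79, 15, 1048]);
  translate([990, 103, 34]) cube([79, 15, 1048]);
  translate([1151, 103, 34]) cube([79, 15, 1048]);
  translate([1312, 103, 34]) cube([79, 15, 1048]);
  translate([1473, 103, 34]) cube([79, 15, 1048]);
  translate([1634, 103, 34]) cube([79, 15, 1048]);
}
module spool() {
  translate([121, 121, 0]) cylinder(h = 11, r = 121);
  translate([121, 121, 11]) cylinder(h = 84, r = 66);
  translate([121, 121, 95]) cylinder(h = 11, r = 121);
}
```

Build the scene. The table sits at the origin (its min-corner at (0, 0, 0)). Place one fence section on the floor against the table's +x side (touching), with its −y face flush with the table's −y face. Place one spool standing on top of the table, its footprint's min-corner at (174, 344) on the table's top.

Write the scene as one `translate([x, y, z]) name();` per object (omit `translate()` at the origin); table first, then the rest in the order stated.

table();
translate([921, 0, 0]) fence_section();
translate([174, 344, 686]) spool();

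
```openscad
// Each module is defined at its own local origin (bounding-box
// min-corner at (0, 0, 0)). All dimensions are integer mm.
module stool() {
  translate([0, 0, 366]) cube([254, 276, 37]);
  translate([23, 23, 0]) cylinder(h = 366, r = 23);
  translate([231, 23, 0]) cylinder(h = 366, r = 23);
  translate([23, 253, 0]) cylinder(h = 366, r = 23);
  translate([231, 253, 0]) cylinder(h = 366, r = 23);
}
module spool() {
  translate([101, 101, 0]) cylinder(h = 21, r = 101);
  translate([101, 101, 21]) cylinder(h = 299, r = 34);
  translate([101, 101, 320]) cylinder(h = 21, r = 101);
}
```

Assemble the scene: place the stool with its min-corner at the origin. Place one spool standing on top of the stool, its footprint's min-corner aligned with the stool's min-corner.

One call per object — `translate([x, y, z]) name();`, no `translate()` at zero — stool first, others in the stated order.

stool();
translate([0, 0, 403]) spool();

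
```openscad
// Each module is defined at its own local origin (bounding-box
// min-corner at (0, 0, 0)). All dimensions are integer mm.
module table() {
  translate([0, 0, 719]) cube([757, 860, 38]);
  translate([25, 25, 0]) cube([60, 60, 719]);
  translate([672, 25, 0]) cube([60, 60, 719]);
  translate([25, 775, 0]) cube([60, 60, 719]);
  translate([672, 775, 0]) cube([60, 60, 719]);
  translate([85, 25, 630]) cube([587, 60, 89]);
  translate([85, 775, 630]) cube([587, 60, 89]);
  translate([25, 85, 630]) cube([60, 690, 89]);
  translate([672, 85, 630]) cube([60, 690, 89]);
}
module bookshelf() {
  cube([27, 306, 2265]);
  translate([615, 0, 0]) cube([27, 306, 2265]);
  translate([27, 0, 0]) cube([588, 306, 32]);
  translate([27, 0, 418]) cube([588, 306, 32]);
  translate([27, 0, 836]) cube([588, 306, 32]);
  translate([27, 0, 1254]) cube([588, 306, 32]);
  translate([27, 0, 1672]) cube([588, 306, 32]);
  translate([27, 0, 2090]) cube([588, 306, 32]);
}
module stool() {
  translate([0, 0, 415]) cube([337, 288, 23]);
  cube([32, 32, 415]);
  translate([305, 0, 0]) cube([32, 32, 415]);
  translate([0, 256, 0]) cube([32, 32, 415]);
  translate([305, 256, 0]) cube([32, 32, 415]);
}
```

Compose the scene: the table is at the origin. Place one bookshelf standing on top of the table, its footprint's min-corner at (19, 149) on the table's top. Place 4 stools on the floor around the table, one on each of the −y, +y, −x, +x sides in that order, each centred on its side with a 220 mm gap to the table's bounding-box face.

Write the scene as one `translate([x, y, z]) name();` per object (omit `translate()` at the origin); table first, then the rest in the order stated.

table();
translate([19, 149, 757]) bookshelf();
translate([210, -508, 0]) stool();
translate([210, 1080, 0]) stool();
translate([-557, 286, 0]) stool();
translate([977, 286, 0]) stool();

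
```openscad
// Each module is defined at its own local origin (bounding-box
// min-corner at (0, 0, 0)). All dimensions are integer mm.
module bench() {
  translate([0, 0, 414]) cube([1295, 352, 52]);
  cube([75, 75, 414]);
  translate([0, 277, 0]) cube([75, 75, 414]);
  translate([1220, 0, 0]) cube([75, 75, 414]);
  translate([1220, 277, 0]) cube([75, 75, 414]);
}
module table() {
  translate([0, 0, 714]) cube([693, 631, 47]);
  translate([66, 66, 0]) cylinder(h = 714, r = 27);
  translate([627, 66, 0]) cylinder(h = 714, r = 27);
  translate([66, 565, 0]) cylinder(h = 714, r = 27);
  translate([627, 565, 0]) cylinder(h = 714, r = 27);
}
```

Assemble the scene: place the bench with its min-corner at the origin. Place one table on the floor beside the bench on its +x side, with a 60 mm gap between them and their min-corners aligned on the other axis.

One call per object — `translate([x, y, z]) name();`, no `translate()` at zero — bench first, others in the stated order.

bench();
translate([1355, 0, 0]) table();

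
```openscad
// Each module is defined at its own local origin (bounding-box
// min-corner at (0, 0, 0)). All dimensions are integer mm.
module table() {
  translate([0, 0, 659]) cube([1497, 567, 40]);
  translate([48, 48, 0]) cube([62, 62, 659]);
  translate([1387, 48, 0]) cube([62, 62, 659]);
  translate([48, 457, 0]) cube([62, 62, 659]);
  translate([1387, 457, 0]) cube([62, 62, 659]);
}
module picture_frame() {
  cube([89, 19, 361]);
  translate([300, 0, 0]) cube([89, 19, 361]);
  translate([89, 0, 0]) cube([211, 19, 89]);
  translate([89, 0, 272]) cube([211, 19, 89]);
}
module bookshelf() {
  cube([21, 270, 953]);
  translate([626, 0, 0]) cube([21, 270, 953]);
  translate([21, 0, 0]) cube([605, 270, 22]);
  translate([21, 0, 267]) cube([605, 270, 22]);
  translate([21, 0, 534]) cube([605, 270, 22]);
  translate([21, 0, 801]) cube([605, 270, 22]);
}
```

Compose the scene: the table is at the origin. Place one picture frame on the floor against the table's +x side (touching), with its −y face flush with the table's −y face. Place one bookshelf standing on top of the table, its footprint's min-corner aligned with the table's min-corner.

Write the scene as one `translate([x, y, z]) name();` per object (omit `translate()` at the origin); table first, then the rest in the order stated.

table();
translate([1497, 0, 0]) picture_frame();
translate([0, 0, 699]) bookshelf();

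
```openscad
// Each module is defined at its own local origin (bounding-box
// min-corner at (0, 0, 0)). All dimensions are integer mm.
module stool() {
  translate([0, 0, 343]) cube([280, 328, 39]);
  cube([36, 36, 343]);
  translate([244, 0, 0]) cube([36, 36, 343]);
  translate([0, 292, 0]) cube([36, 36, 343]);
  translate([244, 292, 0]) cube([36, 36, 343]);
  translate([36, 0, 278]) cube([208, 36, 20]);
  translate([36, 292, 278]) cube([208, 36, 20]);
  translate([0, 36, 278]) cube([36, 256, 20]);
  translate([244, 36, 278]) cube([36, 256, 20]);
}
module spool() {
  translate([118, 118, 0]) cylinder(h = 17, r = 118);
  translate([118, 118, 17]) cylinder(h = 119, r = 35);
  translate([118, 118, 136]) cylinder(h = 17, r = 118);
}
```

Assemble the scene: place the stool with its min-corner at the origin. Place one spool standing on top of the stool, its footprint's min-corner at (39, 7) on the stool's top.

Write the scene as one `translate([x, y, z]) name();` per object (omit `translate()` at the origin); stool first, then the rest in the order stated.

stool();
translate([39, 7, 382]) spool();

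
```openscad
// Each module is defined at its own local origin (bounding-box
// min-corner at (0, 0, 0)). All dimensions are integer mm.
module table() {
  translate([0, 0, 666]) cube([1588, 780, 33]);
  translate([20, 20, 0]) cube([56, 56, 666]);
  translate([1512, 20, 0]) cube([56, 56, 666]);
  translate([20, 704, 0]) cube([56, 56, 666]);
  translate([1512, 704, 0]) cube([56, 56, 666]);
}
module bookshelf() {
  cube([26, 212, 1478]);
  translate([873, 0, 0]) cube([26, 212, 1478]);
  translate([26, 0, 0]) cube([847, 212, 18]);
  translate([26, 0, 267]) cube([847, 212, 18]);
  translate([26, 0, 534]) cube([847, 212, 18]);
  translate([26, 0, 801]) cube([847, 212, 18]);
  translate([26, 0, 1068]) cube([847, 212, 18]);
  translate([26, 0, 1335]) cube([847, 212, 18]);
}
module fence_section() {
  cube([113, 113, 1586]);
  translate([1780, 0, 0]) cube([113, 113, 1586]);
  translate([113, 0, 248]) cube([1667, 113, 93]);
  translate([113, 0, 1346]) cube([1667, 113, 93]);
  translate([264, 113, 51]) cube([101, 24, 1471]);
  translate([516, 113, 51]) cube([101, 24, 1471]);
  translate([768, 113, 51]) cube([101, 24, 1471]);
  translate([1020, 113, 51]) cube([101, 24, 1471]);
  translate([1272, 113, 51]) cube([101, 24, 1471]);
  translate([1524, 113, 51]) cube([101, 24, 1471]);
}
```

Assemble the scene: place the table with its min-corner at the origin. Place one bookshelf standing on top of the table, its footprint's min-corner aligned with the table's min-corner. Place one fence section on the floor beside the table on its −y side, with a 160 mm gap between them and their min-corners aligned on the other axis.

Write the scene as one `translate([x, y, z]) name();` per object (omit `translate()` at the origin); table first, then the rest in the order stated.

table();
translate([0, 0, 699]) bookshelf();
translate([0, -297, 0]) fence_section();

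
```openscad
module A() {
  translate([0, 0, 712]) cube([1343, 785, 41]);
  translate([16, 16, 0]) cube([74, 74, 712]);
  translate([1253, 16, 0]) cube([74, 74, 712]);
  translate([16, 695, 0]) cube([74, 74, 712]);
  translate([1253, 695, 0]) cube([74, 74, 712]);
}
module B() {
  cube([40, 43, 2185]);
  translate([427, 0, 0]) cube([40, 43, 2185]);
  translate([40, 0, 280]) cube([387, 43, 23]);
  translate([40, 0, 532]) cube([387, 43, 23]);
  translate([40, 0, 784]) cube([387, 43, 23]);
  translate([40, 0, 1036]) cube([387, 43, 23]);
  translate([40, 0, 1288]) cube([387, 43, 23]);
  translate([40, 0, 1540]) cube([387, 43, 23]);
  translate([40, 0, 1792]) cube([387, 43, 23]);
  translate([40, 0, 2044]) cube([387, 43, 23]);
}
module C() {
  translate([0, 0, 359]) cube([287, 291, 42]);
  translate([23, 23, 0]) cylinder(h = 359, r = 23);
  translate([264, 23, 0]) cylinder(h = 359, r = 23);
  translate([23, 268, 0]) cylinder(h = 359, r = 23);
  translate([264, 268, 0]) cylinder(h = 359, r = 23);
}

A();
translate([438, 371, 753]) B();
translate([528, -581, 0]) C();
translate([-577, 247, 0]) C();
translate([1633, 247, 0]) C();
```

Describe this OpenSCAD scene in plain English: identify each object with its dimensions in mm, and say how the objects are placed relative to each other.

A is a rectangular dining table. The top is 1343×785×41 mm with its upper surface at z = 753 mm. It stands on four 74×74 mm square legs, each inset 16 mm from the nearest pair of top edges, running from the floor to the underside of the top.

B is a wooden ladder with two side rails of 40×43 mm section and 2185 mm height, set 467 mm apart overall. Between them run 8 rectangular rungs (43 mm deep, 23 mm thick), front faces flush with the rails' −y face. The bottom of the first rung is 280 mm above the floor and each subsequent rung is 252 mm higher than the one below.

C is a four-legged stool. The seat is a 287×291×42 mm slab whose top surface is at z = 401 mm; four round legs, each 46 mm in diameter, run from the floor (z = 0) to the underside of the seat, each leg's axis is inset half a diameter from the nearest pair of seat edges (so the leg's bounding box is flush with the corner).

The ladder is on top of the table, centred. Three stools sit around the table at the −y, −x, +x sides.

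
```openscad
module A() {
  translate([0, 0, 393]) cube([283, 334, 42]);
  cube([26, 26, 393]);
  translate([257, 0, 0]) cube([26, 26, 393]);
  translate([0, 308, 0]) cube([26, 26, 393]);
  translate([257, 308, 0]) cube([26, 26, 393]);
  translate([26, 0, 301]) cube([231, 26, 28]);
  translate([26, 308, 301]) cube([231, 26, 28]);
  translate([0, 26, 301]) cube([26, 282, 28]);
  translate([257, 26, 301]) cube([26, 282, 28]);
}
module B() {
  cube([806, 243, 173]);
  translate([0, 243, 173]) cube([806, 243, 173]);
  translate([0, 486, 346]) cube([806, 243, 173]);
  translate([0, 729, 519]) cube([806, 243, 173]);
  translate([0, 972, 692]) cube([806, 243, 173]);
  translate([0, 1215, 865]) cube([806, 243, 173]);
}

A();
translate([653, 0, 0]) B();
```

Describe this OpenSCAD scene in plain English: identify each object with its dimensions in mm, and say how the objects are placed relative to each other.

A is a four-legged stool. The seat is a 283×334×42 mm slab whose top surface is at z = 435 mm; four square legs, each 26×26 mm in cross-section, run from the floor (z = 0) to the underside of the seat, each flush with a corner of the seat. Four stretchers, 26 mm wide and 28 mm tall, connect adjacent legs with their undersides at z = 301 mm, each running between the inner faces of the legs it joins and aligned with the legs' outer faces on the other axis.

B is a straight staircase of 6 solid steps. Each step is 806 mm wide (x), 243 mm deep (y, the going) and 173 mm tall (the rise). The first step rests on the floor; each subsequent step sits one going further in +y and one rise higher in +z, directly behind and above the previous step with no overlap.

The staircase is on the floor beside the stool on its +x side.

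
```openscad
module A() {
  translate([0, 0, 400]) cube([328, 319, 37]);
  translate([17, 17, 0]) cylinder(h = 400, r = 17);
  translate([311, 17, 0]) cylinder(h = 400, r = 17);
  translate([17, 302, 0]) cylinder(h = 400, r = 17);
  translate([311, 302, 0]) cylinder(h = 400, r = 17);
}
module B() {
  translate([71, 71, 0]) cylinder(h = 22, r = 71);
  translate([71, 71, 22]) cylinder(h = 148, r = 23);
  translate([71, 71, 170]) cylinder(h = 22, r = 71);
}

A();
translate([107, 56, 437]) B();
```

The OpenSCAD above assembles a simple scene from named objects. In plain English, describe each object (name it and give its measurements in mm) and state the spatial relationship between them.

A is a simple wooden stool: a rectangular seat 328 mm (x) by 319 mm (y), 37 mm thick, top face at z = 437 mm, on four round legs, each 34 mm in diameter. The legs rest on z = 0, each leg's axis is inset half a diameter from the nearest pair of seat edges (so the leg's bounding box is flush with the corner).

B is a spool: two coaxial disc flanges of radius 71 mm and thickness 22 mm, joined by a core cylinder of radius 23 mm and height 148 mm. The lower flange rests on z = 0 and the three cylinders share a vertical axis.

The spool is on top of the stool.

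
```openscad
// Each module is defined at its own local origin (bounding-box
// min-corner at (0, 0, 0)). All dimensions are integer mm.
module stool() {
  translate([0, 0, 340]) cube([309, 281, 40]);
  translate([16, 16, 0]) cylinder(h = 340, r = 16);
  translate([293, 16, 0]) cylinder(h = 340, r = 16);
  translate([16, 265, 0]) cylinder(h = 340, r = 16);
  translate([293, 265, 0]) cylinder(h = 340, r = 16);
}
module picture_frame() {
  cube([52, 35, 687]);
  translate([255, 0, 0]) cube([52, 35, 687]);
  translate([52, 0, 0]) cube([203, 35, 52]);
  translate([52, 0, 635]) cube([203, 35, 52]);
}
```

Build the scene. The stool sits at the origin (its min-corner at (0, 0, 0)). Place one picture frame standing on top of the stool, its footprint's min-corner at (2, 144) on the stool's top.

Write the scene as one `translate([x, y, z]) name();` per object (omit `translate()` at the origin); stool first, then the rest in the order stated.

stool();
translate([2, 144, 380]) picture_frame();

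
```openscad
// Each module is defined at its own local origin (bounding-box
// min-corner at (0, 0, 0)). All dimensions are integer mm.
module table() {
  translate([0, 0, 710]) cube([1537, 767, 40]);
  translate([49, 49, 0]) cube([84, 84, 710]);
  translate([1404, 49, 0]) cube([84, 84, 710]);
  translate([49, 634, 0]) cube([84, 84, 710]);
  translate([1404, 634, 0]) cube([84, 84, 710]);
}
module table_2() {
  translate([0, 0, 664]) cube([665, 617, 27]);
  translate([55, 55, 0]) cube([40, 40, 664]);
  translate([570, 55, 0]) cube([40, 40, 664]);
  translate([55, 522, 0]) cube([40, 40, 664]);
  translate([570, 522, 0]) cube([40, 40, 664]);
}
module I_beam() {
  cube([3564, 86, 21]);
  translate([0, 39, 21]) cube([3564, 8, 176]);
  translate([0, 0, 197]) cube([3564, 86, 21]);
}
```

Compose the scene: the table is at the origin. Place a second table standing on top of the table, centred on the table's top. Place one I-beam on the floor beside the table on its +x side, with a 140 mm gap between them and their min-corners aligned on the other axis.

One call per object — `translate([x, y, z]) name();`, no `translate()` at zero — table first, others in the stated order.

table();
translate([436, 75, 750]) table_2();
translate([1677, 0, 0]) I_beam();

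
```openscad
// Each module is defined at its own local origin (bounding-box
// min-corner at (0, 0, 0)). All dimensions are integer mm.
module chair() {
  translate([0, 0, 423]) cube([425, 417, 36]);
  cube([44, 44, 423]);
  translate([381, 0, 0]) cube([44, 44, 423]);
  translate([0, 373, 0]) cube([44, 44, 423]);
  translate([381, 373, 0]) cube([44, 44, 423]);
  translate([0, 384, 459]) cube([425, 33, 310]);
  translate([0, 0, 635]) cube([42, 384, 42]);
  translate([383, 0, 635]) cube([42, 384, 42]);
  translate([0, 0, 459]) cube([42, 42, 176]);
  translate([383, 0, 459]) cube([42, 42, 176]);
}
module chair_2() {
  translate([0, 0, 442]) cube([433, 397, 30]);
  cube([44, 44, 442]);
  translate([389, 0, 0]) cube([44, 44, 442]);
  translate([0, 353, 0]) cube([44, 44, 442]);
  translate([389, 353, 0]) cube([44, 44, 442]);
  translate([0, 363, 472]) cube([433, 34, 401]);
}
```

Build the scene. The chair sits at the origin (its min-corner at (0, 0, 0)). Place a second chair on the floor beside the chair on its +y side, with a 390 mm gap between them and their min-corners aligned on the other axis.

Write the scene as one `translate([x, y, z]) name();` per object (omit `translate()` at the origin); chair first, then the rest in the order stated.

chair();
translate([0, 807, 0]) chair_2();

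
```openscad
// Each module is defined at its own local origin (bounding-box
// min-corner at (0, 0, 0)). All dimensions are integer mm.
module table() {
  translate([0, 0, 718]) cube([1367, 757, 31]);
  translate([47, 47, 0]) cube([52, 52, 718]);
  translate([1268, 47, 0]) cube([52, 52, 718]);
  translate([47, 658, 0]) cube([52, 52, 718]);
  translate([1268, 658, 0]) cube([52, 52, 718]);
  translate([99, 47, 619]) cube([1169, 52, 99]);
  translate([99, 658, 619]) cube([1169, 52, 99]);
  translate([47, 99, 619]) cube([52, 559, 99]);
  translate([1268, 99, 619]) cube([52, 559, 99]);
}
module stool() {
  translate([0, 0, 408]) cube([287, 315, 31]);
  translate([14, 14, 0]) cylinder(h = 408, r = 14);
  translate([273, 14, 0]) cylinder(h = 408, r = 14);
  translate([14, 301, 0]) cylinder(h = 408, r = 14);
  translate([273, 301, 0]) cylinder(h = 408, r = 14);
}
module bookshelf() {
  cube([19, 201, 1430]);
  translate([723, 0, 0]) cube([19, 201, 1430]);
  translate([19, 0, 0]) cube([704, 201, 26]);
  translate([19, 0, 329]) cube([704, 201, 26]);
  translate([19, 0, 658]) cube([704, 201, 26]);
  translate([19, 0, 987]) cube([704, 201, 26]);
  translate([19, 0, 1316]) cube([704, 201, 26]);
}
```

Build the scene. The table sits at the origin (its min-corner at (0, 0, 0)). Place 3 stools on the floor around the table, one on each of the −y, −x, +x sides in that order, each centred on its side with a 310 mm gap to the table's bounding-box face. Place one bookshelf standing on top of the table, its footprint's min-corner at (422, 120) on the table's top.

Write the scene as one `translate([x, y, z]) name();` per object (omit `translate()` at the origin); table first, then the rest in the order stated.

table();
translate([540, -625, 0]) stool();
translate([-597, 221, 0]) stool();
translate([1677, 221, 0]) stool();
translate([422, 120, 749]) bookshelf();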